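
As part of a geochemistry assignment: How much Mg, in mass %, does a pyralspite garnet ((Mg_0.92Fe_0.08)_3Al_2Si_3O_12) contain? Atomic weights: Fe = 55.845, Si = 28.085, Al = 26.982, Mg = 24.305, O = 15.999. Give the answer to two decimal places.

16.33 mass %

Formula mass = 2.76×24.305 + 0.24×55.845 + 2×26.982 + 3×28.085 + 12×15.999 = 410.692 g/mol, of which 67.082 g is Mg.
So Mg makes up 67.082/410.692 = 0.1633 of the mass, i.e. 16.33%.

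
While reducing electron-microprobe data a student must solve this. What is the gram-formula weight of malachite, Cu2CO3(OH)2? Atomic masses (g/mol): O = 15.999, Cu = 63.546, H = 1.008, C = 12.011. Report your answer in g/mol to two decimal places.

221.11 g/mol

M = 2(63.546) + 1(12.011) + 5(15.999) + 2(1.008)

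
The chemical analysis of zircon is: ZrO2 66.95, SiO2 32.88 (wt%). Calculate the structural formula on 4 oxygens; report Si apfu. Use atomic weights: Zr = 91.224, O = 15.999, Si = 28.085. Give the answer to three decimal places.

1.004 Si apfu

66.95 wt% ZrO2 ÷ 123.222 g/mol = 0.54333 mol, giving 0.54333 Zr and 1.08666 O.
32.88 wt% SiO2 ÷ 60.083 g/mol = 0.54724 mol, giving 0.54724 Si and 1.09448 O.
Oxygen sums to 2.18114; scaling by 4/2.18114 = 1.83390 puts the formula on 4 O.
Si: 0.54724 × 1.83390 = 1.004 atoms per formula unit.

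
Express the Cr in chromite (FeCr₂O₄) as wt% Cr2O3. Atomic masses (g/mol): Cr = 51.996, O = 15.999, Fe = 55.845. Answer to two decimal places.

67.90 wt%

M(FeCr₂O₄) = 223.833 g/mol; M(Cr2O3) = 151.989 g/mol.
Moles Cr2O3 per formula unit = 2 Cr ÷ 2 = 1.0000.
Cr2O3 fraction = (1.0000 × 151.989) / 223.833 = 151.989/223.833 = 0.6790.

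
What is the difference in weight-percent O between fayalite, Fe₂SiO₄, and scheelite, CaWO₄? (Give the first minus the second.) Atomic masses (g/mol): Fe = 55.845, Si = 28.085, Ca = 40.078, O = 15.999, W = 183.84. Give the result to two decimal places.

M(Fe₂SiO₄) = 203.771 g/mol, so wt% O = 63.996/203.771 × 100 = 31.41%.
M(CaWO₄) = 287.914 g/mol, so wt% O = 63.996/287.914 × 100 = 22.23%.
31.41 − 22.23 = 9.18 pp.

9.18 percentage points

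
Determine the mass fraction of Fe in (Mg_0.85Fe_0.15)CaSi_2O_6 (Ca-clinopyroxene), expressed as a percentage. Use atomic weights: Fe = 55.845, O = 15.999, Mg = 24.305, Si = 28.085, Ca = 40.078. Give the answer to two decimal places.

3.79 weight percent

Formula mass = 0.85×24.305 + 0.15×55.845 + 1×40.078 + 2×28.085 + 6×15.999 = 221.278 g/mol, of which 8.377 g is Fe.
So Fe makes up 8.377/221.278 = 0.0379 of the mass, i.e. 3.79%.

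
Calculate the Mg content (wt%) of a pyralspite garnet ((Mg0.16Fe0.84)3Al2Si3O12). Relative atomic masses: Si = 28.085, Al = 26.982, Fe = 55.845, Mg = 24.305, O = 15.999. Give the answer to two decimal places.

2.42 wt%

Molar mass of (Mg0.16Fe0.84)3Al2Si3O12: 0.48*24.305 + 2.52*55.845 + 2*26.982 + 3*28.085 + 12*15.999 = 482.603 g/mol.
Mass of Mg per formula unit: 0.48 × 24.305 = 11.666 g.
Weight fraction Mg = 11.666 / 482.603 = 0.0242.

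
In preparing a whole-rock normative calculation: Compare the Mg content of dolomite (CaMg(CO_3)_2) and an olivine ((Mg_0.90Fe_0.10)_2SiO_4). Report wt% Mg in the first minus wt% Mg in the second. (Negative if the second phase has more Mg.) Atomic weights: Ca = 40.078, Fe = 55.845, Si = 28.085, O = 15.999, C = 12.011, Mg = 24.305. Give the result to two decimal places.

Mg in CaMg(CO_3)_2: molar mass 184.399 g/mol; 1×24.305 = 24.305 g → 13.18 wt%.
Mg in (Mg_0.90Fe_0.10)_2SiO_4: molar mass 146.999 g/mol; 1.80×24.305 = 43.749 g → 29.76 wt%.
Difference = 13.18 − 29.76 = -16.58 percentage points.

-16.58 percentage points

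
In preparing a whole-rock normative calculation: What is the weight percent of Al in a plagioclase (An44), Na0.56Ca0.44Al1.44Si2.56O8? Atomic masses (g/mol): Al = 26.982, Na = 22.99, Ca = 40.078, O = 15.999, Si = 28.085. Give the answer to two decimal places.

M(Na0.56Ca0.44Al1.44Si2.56O8) = 269.252 g/mol.
Al contributes 1.44 × 26.982 = 38.854 g per mole.
38.854/269.252 = 0.1443 → 14.43%.

14.43 mass %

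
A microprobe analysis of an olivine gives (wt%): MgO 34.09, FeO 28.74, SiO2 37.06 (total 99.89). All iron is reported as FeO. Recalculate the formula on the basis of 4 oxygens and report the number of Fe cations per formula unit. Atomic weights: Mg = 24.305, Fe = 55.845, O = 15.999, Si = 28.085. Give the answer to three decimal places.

34.09 wt% MgO ÷ 40.304 g/mol = 0.84582 mol, giving 0.84582 Mg and 0.84582 O.
28.74 wt% FeO ÷ 71.844 g/mol = 0.40003 mol, giving 0.40003 Fe and 0.40003 O.
37.06 wt% SiO2 ÷ 60.083 g/mol = 0.61681 mol, giving 0.61681 Si and 1.23362 O.
Oxygen sums to 2.47947; scaling by 4/2.47947 = 1.61325 puts the formula on 4 O.
Fe: 0.40003 × 1.61325 = 0.645 atoms per formula unit.

0.645 Fe apfu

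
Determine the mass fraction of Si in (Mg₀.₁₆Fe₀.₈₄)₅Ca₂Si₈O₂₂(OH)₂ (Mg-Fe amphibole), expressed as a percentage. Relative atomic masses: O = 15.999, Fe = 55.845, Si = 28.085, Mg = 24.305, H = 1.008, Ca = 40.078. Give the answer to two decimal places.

23.78 mass %

Molar mass of (Mg₀.₁₆Fe₀.₈₄)₅Ca₂Si₈O₂₂(OH)₂: 0.80·24.305 + 4.20·55.845 + 2·40.078 + 8·28.085 + 24·15.999 + 2·1.008 = 944.821 g/mol.
Mass of Si per formula unit: 8 × 28.085 = 224.680 g.
Weight fraction Si = 224.680 / 944.821 = 0.2378.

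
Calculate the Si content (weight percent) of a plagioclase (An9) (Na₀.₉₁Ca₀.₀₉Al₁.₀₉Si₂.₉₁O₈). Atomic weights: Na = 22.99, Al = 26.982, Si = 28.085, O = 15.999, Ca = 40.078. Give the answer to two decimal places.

31.00 weight percent

Molar mass of Na₀.₉₁Ca₀.₀₉Al₁.₀₉Si₂.₉₁O₈: 0.91*22.99 + 0.09*40.078 + 1.09*26.982 + 2.91*28.085 + 8*15.999 = 263.658 g/mol.
Mass of Si per formula unit: 2.91 × 28.085 = 81.727 g.
Weight fraction Si = 81.727 / 263.658 = 0.3100.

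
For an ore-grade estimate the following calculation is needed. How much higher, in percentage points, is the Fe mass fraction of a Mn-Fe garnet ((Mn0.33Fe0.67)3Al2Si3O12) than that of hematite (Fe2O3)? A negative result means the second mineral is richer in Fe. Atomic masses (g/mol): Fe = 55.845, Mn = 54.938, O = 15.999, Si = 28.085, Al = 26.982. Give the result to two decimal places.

-47.35 percentage points

First mineral: 112.248 g Fe in 496.844 g formula = 22.59 wt% Fe.
Second mineral: 111.690 g Fe in 159.687 g formula = 69.94 wt% Fe.
22.59% − 69.94% gives a difference of -47.35 percentage points.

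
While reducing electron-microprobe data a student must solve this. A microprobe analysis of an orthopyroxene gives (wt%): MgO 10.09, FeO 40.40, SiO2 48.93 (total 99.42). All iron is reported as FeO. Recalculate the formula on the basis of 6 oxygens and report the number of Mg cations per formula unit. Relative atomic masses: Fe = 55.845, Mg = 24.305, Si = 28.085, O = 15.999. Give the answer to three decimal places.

MgO (M=40.304): mol = 0.25035; Mg = 0.25035, O = 0.25035.
FeO (M=71.844): mol = 0.56233; Fe = 0.56233, O = 0.56233.
SiO2 (M=60.083): mol = 0.81437; Si = 0.81437, O = 1.62874.
ΣO = 2.44142; factor = 6/ΣO = 2.45759.
Mg apfu = 0.25035 × 2.45759 = 0.615.

0.615 Mg apfu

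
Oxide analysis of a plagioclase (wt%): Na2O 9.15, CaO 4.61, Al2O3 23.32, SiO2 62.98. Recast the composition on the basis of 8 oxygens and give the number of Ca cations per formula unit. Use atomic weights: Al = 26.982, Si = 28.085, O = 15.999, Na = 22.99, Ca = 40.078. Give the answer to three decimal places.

Na2O (M=61.979): mol = 0.14763; Na = 0.29526, O = 0.14763.
CaO (M=56.077): mol = 0.08221; Ca = 0.08221, O = 0.08221.
Al2O3 (M=101.961): mol = 0.22871; Al = 0.45742, O = 0.68613.
SiO2 (M=60.083): mol = 1.04822; Si = 1.04822, O = 2.09644.
ΣO = 3.01241; factor = 8/ΣO = 2.65568.
Ca apfu = 0.08221 × 2.65568 = 0.218.

0.218 Ca apfu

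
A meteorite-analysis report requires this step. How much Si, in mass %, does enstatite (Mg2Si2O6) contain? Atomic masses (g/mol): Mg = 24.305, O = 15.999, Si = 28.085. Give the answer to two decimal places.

Molar mass of Mg2Si2O6: 2·24.305 + 2·28.085 + 6·15.999 = 200.774 g/mol.
Mass of Si per formula unit: 2 × 28.085 = 56.170 g.
Weight fraction Si = 56.170 / 200.774 = 0.2798.

27.98 mass %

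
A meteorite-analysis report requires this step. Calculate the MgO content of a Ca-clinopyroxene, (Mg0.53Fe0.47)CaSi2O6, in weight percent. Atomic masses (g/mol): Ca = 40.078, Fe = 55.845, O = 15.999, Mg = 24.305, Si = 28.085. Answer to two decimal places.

Formula mass = 231.371 g/mol.
0.53 Mg → 0.5300 mol MgO per formula unit; M(MgO) = 40.304, so MgO mass = 21.361 g.
21.361/231.371 × 100 = 9.23 wt%.

9.23 wt%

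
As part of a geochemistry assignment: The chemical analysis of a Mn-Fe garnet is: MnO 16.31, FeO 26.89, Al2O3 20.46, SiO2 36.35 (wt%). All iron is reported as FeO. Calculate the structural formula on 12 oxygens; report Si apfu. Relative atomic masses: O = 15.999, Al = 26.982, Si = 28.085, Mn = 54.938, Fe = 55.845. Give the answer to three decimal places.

MnO: 16.31/70.937 = 0.22992 mol → 0.22992 mol Mn, 0.22992 mol O.
FeO: 26.89/71.844 = 0.37428 mol → 0.37428 mol Fe, 0.37428 mol O.
Al2O3: 20.46/101.961 = 0.20066 mol → 0.40132 mol Al, 0.60198 mol O.
SiO2: 36.35/60.083 = 0.60500 mol → 0.60500 mol Si, 1.21000 mol O.
Total oxygen = 2.41618 mol. Normalization factor = 12/2.41618 = 4.96652.
Si per 12 O = 0.60500 × 4.96652 = 3.005.

3.005 Si apfu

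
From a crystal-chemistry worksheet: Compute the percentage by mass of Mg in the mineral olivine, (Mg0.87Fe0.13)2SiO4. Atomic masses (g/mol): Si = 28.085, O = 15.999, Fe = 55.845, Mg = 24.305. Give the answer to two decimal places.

M((Mg0.87Fe0.13)2SiO4) = 148.891 g/mol.
Mg contributes 1.74 × 24.305 = 42.291 g per mole.
42.291/148.891 = 0.2840 → 28.40%.

28.40 wt%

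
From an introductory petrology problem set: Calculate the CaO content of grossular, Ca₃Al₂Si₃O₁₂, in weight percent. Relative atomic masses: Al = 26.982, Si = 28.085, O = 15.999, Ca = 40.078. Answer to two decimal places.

37.35 wt%

M(Ca₃Al₂Si₃O₁₂) = 450.441 g/mol; M(CaO) = 56.077 g/mol.
Moles CaO per formula unit = 3 Ca ÷ 1 = 3.0000.
CaO fraction = (3.0000 × 56.077) / 450.441 = 168.231/450.441 = 0.3735.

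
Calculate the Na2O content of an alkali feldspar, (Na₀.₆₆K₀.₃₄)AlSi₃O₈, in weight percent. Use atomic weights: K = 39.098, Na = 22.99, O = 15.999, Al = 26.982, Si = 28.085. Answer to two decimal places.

7.64 wt%

Molar mass of (Na₀.₆₆K₀.₃₄)AlSi₃O₈ = 0.66·22.99 + 0.34·39.098 + 1·26.982 + 3·28.085 + 8·15.999 = 267.696 g/mol.
Each formula unit contains 0.66 Na, equivalent to 0.66/2 = 0.3300 mol Na2O.
M(Na2O) = 2×22.99 + 1×15.999 = 61.979 g/mol.
Mass of Na2O per formula unit = 0.3300 × 61.979 = 20.453 g.
Na2O wt% = 20.453 / 267.696 × 100 = 7.64%.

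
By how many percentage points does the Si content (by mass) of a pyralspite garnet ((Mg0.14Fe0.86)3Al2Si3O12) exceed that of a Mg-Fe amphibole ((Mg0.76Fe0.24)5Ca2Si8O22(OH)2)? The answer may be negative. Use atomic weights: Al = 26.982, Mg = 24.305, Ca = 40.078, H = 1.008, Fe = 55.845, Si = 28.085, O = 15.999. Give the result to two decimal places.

-9.04 percentage points

M((Mg0.14Fe0.86)3Al2Si3O12) = 484.495 g/mol, so wt% Si = 84.255/484.495 × 100 = 17.39%.
M((Mg0.76Fe0.24)5Ca2Si8O22(OH)2) = 850.201 g/mol, so wt% Si = 224.680/850.201 × 100 = 26.43%.
17.39 − 26.43 = -9.04 pp.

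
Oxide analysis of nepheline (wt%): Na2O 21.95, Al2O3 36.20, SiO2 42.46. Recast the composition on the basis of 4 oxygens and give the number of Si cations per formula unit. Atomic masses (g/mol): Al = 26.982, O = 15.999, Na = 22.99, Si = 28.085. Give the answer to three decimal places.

0.998 Si apfu

21.95 wt% Na2O ÷ 61.979 g/mol = 0.35415 mol, giving 0.70830 Na and 0.35415 O.
36.20 wt% Al2O3 ÷ 101.961 g/mol = 0.35504 mol, giving 0.71008 Al and 1.06512 O.
42.46 wt% SiO2 ÷ 60.083 g/mol = 0.70669 mol, giving 0.70669 Si and 1.41338 O.
Oxygen sums to 2.83265; scaling by 4/2.83265 = 1.41211 puts the formula on 4 O.
Si: 0.70669 × 1.41211 = 0.998 atoms per formula unit.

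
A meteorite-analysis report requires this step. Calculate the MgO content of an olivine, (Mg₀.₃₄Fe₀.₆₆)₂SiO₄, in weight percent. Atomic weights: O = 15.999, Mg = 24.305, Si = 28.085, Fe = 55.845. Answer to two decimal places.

Formula mass = 182.324 g/mol.
0.68 Mg → 0.6800 mol MgO per formula unit; M(MgO) = 40.304, so MgO mass = 27.407 g.
27.407/182.324 × 100 = 15.03 wt%.

15.03 wt%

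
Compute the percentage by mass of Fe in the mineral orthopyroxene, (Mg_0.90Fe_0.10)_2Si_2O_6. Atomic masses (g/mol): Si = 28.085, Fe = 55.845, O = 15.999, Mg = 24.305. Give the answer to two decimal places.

Molar mass of (Mg_0.90Fe_0.10)_2Si_2O_6: 1.80×24.305 + 0.20×55.845 + 2×28.085 + 6×15.999 = 207.082 g/mol.
Mass of Fe per formula unit: 0.20 × 55.845 = 11.169 g.
Weight fraction Fe = 11.169 / 207.082 = 0.0539.

5.39 weight percent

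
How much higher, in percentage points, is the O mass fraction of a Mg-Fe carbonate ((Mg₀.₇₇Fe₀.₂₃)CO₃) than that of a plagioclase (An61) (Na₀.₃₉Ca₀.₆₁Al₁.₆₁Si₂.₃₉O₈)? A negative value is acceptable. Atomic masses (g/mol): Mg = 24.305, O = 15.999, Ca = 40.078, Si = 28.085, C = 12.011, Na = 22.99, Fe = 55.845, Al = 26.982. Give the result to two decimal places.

5.36 percentage points

O in (Mg₀.₇₇Fe₀.₂₃)CO₃: molar mass 91.567 g/mol; 3×15.999 = 47.997 g → 52.42 wt%.
O in Na₀.₃₉Ca₀.₆₁Al₁.₆₁Si₂.₃₉O₈: molar mass 271.970 g/mol; 8×15.999 = 127.992 g → 47.06 wt%.
Difference = 52.42 − 47.06 = 5.36 percentage points.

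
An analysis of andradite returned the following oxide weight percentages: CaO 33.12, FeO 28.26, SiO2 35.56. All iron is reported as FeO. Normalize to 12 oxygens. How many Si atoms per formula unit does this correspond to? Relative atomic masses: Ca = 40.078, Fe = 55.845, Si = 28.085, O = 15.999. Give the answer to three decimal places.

3.276 Si apfu

CaO (M=56.077): mol = 0.59062; Ca = 0.59062, O = 0.59062.
FeO (M=71.844): mol = 0.39335; Fe = 0.39335, O = 0.39335.
SiO2 (M=60.083): mol = 0.59185; Si = 0.59185, O = 1.18370.
ΣO = 2.16767; factor = 12/ΣO = 5.53590.
Si apfu = 0.59185 × 5.53590 = 3.276.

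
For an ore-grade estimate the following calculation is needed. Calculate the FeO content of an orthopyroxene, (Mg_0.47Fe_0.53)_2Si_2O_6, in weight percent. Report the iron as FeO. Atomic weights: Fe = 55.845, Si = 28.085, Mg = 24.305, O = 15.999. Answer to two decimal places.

M((Mg_0.47Fe_0.53)_2Si_2O_6) = 234.206 g/mol; M(FeO) = 71.844 g/mol.
Moles FeO per formula unit = 1.06 Fe ÷ 1 = 1.0600.
FeO fraction = (1.0600 × 71.844) / 234.206 = 76.155/234.206 = 0.3252.

32.52 wt%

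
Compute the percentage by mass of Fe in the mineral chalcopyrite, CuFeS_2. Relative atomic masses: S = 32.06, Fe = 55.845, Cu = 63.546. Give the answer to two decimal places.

M(CuFeS_2) = 183.511 g/mol.
Fe contributes 1 × 55.845 = 55.845 g per mole.
55.845/183.511 = 0.3043 → 30.43%.

30.43 weight percent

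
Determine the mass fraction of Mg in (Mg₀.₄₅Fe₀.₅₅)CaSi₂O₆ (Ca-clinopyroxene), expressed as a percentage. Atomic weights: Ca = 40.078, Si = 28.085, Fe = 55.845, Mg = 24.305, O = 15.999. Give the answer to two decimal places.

4.68 weight percent

Formula mass = 0.45×24.305 + 0.55×55.845 + 1×40.078 + 2×28.085 + 6×15.999 = 233.894 g/mol, of which 10.937 g is Mg.
So Mg makes up 10.937/233.894 = 0.0468 of the mass, i.e. 4.68%.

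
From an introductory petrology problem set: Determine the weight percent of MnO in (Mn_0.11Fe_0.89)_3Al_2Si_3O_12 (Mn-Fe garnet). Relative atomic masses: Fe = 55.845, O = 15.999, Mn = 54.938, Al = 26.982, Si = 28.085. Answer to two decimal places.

4.71 wt%

M((Mn_0.11Fe_0.89)_3Al_2Si_3O_12) = 497.443 g/mol; M(MnO) = 70.937 g/mol.
Moles MnO per formula unit = 0.33 Mn ÷ 1 = 0.3300.
MnO fraction = (0.3300 × 70.937) / 497.443 = 23.409/497.443 = 0.0471.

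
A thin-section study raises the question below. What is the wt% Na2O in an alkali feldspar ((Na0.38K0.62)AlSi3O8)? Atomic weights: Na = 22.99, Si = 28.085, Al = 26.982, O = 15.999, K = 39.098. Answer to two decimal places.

4.33 wt%

Formula mass = 272.206 g/mol.
0.38 Na → 0.1900 mol Na2O per formula unit; M(Na2O) = 61.979, so Na2O mass = 11.776 g.
11.776/272.206 × 100 = 4.33 wt%.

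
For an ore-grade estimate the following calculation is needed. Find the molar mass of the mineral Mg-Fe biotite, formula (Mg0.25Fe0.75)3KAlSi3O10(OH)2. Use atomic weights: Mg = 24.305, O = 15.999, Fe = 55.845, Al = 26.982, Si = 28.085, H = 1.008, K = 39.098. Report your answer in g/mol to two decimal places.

The formula mass is the sum 0.75·24.305 + 2.25·55.845 + 1·39.098 + 1·26.982 + 3·28.085 + 12·15.999 + 2·1.008.

488.22 g/mol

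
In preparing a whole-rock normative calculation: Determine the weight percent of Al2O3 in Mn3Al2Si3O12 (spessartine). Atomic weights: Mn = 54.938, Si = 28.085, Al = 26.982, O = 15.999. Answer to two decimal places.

20.60 wt%

Formula mass = 495.021 g/mol.
2 Al → 1.0000 mol Al2O3 per formula unit; M(Al2O3) = 101.961, so Al2O3 mass = 101.961 g.
101.961/495.021 × 100 = 20.60 wt%.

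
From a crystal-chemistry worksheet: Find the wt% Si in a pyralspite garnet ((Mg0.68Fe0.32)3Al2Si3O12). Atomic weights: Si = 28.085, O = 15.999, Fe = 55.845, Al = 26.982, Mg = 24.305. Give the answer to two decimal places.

M((Mg0.68Fe0.32)3Al2Si3O12) = 433.400 g/mol.
Si contributes 3 × 28.085 = 84.255 g per mole.
84.255/433.400 = 0.1944 → 19.44%.

19.44 weight percent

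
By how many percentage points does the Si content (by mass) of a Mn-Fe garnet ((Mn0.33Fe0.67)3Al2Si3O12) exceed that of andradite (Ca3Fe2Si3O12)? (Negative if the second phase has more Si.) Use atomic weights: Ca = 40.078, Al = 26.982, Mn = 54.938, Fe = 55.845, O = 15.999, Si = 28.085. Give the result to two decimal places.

0.38 percentage points

First mineral: 84.255 g Si in 496.844 g formula = 16.96 wt% Si.
Second mineral: 84.255 g Si in 508.167 g formula = 16.58 wt% Si.
16.96% − 16.58% gives a difference of 0.38 percentage points.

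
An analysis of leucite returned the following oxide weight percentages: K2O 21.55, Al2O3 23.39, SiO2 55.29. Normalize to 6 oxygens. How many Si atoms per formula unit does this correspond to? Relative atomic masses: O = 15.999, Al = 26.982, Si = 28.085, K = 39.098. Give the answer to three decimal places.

K2O (M=94.195): mol = 0.22878; K = 0.45756, O = 0.22878.
Al2O3 (M=101.961): mol = 0.22940; Al = 0.45880, O = 0.68820.
SiO2 (M=60.083): mol = 0.92023; Si = 0.92023, O = 1.84046.
ΣO = 2.75744; factor = 6/ΣO = 2.17593.
Si apfu = 0.92023 × 2.17593 = 2.002.

2.002 Si apfu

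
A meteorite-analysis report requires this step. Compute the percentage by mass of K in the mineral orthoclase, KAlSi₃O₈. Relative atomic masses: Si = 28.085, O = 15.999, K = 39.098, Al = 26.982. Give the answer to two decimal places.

14.05 wt%

M(KAlSi₃O₈) = 278.327 g/mol.
K contributes 1 × 39.098 = 39.098 g per mole.
39.098/278.327 = 0.1405 → 14.05%.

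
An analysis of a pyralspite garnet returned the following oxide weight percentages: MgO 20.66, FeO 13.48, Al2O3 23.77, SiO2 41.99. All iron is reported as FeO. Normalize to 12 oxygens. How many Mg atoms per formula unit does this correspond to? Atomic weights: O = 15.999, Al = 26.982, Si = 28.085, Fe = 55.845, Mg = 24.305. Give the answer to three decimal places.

MgO (M=40.304): mol = 0.51260; Mg = 0.51260, O = 0.51260.
FeO (M=71.844): mol = 0.18763; Fe = 0.18763, O = 0.18763.
Al2O3 (M=101.961): mol = 0.23313; Al = 0.46626, O = 0.69939.
SiO2 (M=60.083): mol = 0.69887; Si = 0.69887, O = 1.39774.
ΣO = 2.79736; factor = 12/ΣO = 4.28976.
Mg apfu = 0.51260 × 4.28976 = 2.199.

2.199 Mg apfu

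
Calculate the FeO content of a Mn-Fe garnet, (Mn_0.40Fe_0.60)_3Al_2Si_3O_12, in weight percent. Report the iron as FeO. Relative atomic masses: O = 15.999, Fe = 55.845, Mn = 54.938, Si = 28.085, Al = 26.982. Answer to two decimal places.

Formula mass = 496.654 g/mol.
1.80 Fe → 1.8000 mol FeO per formula unit; M(FeO) = 71.844, so FeO mass = 129.319 g.
129.319/496.654 × 100 = 26.04 wt%.

26.04 wt%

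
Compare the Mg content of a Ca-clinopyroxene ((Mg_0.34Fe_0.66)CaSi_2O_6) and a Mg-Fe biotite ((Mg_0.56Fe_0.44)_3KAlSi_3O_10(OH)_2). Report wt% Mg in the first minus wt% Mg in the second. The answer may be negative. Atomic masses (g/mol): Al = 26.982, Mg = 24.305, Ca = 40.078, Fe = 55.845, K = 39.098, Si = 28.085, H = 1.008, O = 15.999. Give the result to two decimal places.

First mineral: 8.264 g Mg in 237.363 g formula = 3.48 wt% Mg.
Second mineral: 40.832 g Mg in 458.887 g formula = 8.90 wt% Mg.
3.48% − 8.90% gives a difference of -5.42 percentage points.

-5.42 percentage points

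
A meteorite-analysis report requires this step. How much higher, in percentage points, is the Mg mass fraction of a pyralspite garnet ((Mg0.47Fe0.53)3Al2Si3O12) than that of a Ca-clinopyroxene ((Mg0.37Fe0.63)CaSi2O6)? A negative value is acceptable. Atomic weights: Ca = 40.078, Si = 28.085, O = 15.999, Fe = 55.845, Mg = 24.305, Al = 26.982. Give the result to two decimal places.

Mg in (Mg0.47Fe0.53)3Al2Si3O12: molar mass 453.271 g/mol; 1.41×24.305 = 34.270 g → 7.56 wt%.
Mg in (Mg0.37Fe0.63)CaSi2O6: molar mass 236.417 g/mol; 0.37×24.305 = 8.993 g → 3.80 wt%.
Difference = 7.56 − 3.80 = 3.76 percentage points.

3.76 percentage points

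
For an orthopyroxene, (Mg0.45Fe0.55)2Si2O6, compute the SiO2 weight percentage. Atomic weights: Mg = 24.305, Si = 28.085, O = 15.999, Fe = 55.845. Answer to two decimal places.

51.03 wt%

Molar mass of (Mg0.45Fe0.55)2Si2O6 = 0.90×24.305 + 1.10×55.845 + 2×28.085 + 6×15.999 = 235.468 g/mol.
Each formula unit contains 2 Si, equivalent to 2/1 = 2.0000 mol SiO2.
M(SiO2) = 1×28.085 + 2×15.999 = 60.083 g/mol.
Mass of SiO2 per formula unit = 2.0000 × 60.083 = 120.166 g.
SiO2 wt% = 120.166 / 235.468 × 100 = 51.03%.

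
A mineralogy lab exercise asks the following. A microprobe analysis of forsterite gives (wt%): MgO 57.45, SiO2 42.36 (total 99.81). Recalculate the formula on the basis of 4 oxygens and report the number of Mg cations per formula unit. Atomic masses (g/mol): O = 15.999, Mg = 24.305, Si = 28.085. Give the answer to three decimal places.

2.011 Mg apfu

MgO (M=40.304): mol = 1.42542; Mg = 1.42542, O = 1.42542.
SiO2 (M=60.083): mol = 0.70502; Si = 0.70502, O = 1.41004.
ΣO = 2.83546; factor = 4/ΣO = 1.41071.
Mg apfu = 1.42542 × 1.41071 = 2.011.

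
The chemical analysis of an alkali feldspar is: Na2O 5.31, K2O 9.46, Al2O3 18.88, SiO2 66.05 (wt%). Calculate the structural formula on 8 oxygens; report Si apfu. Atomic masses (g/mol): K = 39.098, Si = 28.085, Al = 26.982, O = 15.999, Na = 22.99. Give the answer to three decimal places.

2.991 Si apfu

Na2O: 5.31/61.979 = 0.08567 mol → 0.17134 mol Na, 0.08567 mol O.
K2O: 9.46/94.195 = 0.10043 mol → 0.20086 mol K, 0.10043 mol O.
Al2O3: 18.88/101.961 = 0.18517 mol → 0.37034 mol Al, 0.55551 mol O.
SiO2: 66.05/60.083 = 1.09931 mol → 1.09931 mol Si, 2.19862 mol O.
Total oxygen = 2.94023 mol. Normalization factor = 8/2.94023 = 2.72088.
Si per 8 O = 1.09931 × 2.72088 = 2.991.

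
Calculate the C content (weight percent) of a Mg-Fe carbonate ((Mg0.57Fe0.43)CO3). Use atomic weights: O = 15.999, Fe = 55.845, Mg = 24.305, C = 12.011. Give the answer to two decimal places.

12.27 weight percent

Formula mass = 0.57·24.305 + 0.43·55.845 + 1·12.011 + 3·15.999 = 97.875 g/mol, of which 12.011 g is C.
So C makes up 12.011/97.875 = 0.1227 of the mass, i.e. 12.27%.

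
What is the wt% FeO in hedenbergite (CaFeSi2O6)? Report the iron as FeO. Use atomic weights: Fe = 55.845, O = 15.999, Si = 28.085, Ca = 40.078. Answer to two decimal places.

Formula mass = 248.087 g/mol.
1 Fe → 1.0000 mol FeO per formula unit; M(FeO) = 71.844, so FeO mass = 71.844 g.
71.844/248.087 × 100 = 28.96 wt%.

28.96 wt%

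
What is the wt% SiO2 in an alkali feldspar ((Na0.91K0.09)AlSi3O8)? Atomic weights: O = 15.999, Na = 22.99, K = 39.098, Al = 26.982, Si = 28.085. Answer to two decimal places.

68.36 wt%

M((Na0.91K0.09)AlSi3O8) = 263.669 g/mol; M(SiO2) = 60.083 g/mol.
Moles SiO2 per formula unit = 3 Si ÷ 1 = 3.0000.
SiO2 fraction = (3.0000 × 60.083) / 263.669 = 180.249/263.669 = 0.6836.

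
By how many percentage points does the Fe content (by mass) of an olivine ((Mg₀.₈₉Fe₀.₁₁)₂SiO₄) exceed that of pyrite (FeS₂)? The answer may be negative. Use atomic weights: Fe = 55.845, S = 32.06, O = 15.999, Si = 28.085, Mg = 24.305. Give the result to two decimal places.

-38.23 percentage points

M((Mg₀.₈₉Fe₀.₁₁)₂SiO₄) = 147.630 g/mol, so wt% Fe = 12.286/147.630 × 100 = 8.32%.
M(FeS₂) = 119.965 g/mol, so wt% Fe = 55.845/119.965 × 100 = 46.55%.
8.32 − 46.55 = -38.23 pp.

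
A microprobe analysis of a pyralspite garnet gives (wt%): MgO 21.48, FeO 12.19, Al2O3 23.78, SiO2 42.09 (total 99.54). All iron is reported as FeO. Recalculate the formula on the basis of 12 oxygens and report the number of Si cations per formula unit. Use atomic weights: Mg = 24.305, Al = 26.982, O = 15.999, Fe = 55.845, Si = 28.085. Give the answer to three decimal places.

21.48 wt% MgO ÷ 40.304 g/mol = 0.53295 mol, giving 0.53295 Mg and 0.53295 O.
12.19 wt% FeO ÷ 71.844 g/mol = 0.16967 mol, giving 0.16967 Fe and 0.16967 O.
23.78 wt% Al2O3 ÷ 101.961 g/mol = 0.23323 mol, giving 0.46646 Al and 0.69969 O.
42.09 wt% SiO2 ÷ 60.083 g/mol = 0.70053 mol, giving 0.70053 Si and 1.40106 O.
Oxygen sums to 2.80337; scaling by 12/2.80337 = 4.28056 puts the formula on 12 O.
Si: 0.70053 × 4.28056 = 2.999 atoms per formula unit.

2.999 Si apfu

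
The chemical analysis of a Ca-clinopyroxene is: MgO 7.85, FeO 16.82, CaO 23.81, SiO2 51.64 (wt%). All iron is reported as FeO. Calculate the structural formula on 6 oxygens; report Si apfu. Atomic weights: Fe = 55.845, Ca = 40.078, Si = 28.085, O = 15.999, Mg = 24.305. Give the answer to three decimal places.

MgO: 7.85/40.304 = 0.19477 mol → 0.19477 mol Mg, 0.19477 mol O.
FeO: 16.82/71.844 = 0.23412 mol → 0.23412 mol Fe, 0.23412 mol O.
CaO: 23.81/56.077 = 0.42459 mol → 0.42459 mol Ca, 0.42459 mol O.
SiO2: 51.64/60.083 = 0.85948 mol → 0.85948 mol Si, 1.71896 mol O.
Total oxygen = 2.57244 mol. Normalization factor = 6/2.57244 = 2.33242.
Si per 6 O = 0.85948 × 2.33242 = 2.005.

2.005 Si apfu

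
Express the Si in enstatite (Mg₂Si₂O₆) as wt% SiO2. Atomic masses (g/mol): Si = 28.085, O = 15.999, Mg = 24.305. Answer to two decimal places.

Molar mass of Mg₂Si₂O₆ = 2×24.305 + 2×28.085 + 6×15.999 = 200.774 g/mol.
Each formula unit contains 2 Si, equivalent to 2/1 = 2.0000 mol SiO2.
M(SiO2) = 1×28.085 + 2×15.999 = 60.083 g/mol.
Mass of SiO2 per formula unit = 2.0000 × 60.083 = 120.166 g.
SiO2 wt% = 120.166 / 200.774 × 100 = 59.85%.

59.85 wt%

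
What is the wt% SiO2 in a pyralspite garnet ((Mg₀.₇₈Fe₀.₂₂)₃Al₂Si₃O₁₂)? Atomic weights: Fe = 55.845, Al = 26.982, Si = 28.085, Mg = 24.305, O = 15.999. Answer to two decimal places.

Formula mass = 423.938 g/mol.
3 Si → 3.0000 mol SiO2 per formula unit; M(SiO2) = 60.083, so SiO2 mass = 180.249 g.
180.249/423.938 × 100 = 42.52 wt%.

42.52 wt%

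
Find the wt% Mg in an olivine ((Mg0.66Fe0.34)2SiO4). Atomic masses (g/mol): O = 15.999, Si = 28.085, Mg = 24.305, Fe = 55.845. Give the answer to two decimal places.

19.79 weight percent

M((Mg0.66Fe0.34)2SiO4) = 162.138 g/mol.
Mg contributes 1.32 × 24.305 = 32.083 g per mole.
32.083/162.138 = 0.1979 → 19.79%.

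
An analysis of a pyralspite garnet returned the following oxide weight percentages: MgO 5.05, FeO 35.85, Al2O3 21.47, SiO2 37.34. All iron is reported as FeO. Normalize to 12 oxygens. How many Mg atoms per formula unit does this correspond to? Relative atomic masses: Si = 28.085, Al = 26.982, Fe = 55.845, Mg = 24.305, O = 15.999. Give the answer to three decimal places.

0.602 Mg apfu

MgO (M=40.304): mol = 0.12530; Mg = 0.12530, O = 0.12530.
FeO (M=71.844): mol = 0.49900; Fe = 0.49900, O = 0.49900.
Al2O3 (M=101.961): mol = 0.21057; Al = 0.42114, O = 0.63171.
SiO2 (M=60.083): mol = 0.62147; Si = 0.62147, O = 1.24294.
ΣO = 2.49895; factor = 12/ΣO = 4.80202.
Mg apfu = 0.12530 × 4.80202 = 0.602.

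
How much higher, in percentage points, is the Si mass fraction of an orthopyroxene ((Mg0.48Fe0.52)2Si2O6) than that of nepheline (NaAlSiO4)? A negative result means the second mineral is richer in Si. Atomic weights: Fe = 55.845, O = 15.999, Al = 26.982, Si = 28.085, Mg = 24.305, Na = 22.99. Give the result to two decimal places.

4.28 percentage points

First mineral: 56.170 g Si in 233.576 g formula = 24.05 wt% Si.
Second mineral: 28.085 g Si in 142.053 g formula = 19.77 wt% Si.
24.05% − 19.77% gives a difference of 4.28 percentage points.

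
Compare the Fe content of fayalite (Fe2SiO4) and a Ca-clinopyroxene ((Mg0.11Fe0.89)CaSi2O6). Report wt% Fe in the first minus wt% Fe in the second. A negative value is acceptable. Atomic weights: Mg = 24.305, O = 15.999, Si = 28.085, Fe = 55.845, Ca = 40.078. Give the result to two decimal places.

First mineral: 111.690 g Fe in 203.771 g formula = 54.81 wt% Fe.
Second mineral: 49.702 g Fe in 244.618 g formula = 20.32 wt% Fe.
54.81% − 20.32% gives a difference of 34.49 percentage points.

34.49 percentage points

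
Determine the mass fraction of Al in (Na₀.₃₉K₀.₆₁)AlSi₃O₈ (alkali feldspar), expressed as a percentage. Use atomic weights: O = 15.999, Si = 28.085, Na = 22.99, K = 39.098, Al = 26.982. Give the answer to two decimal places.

M((Na₀.₃₉K₀.₆₁)AlSi₃O₈) = 272.045 g/mol.
Al contributes 1 × 26.982 = 26.982 g per mole.
26.982/272.045 = 0.0992 → 9.92%.

9.92 mass %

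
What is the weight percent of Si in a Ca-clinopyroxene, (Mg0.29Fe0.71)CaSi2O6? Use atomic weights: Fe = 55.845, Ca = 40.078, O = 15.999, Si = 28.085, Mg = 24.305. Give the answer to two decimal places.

23.51 weight percent

M((Mg0.29Fe0.71)CaSi2O6) = 238.940 g/mol.
Si contributes 2 × 28.085 = 56.170 g per mole.
56.170/238.940 = 0.2351 → 23.51%.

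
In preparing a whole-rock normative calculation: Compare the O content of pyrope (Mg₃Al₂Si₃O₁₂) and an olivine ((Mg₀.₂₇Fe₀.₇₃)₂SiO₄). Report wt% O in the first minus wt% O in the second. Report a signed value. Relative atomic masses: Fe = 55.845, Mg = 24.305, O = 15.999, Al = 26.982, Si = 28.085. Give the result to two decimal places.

First mineral: 191.988 g O in 403.122 g formula = 47.63 wt% O.
Second mineral: 63.996 g O in 186.739 g formula = 34.27 wt% O.
47.63% − 34.27% gives a difference of 13.36 percentage points.

13.36 percentage points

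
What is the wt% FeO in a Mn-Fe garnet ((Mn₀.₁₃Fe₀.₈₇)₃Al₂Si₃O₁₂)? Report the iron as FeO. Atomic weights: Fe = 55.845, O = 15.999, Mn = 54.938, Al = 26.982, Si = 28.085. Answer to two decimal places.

Molar mass of (Mn₀.₁₃Fe₀.₈₇)₃Al₂Si₃O₁₂ = 0.39*54.938 + 2.61*55.845 + 2*26.982 + 3*28.085 + 12*15.999 = 497.388 g/mol.
Each formula unit contains 2.61 Fe, equivalent to 2.61/1 = 2.6100 mol FeO.
M(FeO) = 1×55.845 + 1×15.999 = 71.844 g/mol.
Mass of FeO per formula unit = 2.6100 × 71.844 = 187.513 g.
FeO wt% = 187.513 / 497.388 × 100 = 37.70%.

37.70 wt%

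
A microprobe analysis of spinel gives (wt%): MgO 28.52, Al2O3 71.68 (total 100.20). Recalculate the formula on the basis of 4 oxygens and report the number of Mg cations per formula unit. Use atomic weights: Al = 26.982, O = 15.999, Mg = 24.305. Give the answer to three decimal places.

1.005 Mg apfu

MgO: 28.52/40.304 = 0.70762 mol → 0.70762 mol Mg, 0.70762 mol O.
Al2O3: 71.68/101.961 = 0.70301 mol → 1.40602 mol Al, 2.10903 mol O.
Total oxygen = 2.81665 mol. Normalization factor = 4/2.81665 = 1.42013.
Mg per 4 O = 0.70762 × 1.42013 = 1.005.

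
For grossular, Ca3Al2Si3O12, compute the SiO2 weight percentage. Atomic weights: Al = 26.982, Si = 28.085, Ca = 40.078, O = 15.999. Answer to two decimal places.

40.02 wt%

M(Ca3Al2Si3O12) = 450.441 g/mol; M(SiO2) = 60.083 g/mol.
Moles SiO2 per formula unit = 3 Si ÷ 1 = 3.0000.
SiO2 fraction = (3.0000 × 60.083) / 450.441 = 180.249/450.441 = 0.4002.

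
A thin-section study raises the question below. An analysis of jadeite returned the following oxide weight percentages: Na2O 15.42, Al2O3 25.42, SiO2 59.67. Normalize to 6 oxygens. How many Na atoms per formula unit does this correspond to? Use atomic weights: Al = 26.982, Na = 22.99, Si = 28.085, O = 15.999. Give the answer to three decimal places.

Na2O: 15.42/61.979 = 0.24879 mol → 0.49758 mol Na, 0.24879 mol O.
Al2O3: 25.42/101.961 = 0.24931 mol → 0.49862 mol Al, 0.74793 mol O.
SiO2: 59.67/60.083 = 0.99313 mol → 0.99313 mol Si, 1.98626 mol O.
Total oxygen = 2.98298 mol. Normalization factor = 6/2.98298 = 2.01141.
Na per 6 O = 0.49758 × 2.01141 = 1.001.

1.001 Na apfu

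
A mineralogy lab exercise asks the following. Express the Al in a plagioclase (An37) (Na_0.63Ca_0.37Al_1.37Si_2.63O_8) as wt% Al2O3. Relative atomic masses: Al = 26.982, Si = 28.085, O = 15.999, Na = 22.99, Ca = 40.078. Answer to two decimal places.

26.05 wt%

Formula mass = 268.133 g/mol.
1.37 Al → 0.6850 mol Al2O3 per formula unit; M(Al2O3) = 101.961, so Al2O3 mass = 69.843 g.
69.843/268.133 × 100 = 26.05 wt%.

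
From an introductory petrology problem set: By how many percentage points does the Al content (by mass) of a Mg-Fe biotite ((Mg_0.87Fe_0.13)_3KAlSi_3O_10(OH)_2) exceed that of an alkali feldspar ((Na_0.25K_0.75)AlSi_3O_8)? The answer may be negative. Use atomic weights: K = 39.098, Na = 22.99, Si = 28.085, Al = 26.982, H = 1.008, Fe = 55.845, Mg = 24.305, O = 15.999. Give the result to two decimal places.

-3.56 percentage points

M((Mg_0.87Fe_0.13)_3KAlSi_3O_10(OH)_2) = 429.555 g/mol, so wt% Al = 26.982/429.555 × 100 = 6.28%.
M((Na_0.25K_0.75)AlSi_3O_8) = 274.300 g/mol, so wt% Al = 26.982/274.300 × 100 = 9.84%.
6.28 − 9.84 = -3.56 pp.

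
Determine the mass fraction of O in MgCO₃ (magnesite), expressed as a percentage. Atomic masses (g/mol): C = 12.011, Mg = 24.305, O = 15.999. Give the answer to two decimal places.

56.93 wt%

M(MgCO₃) = 84.313 g/mol.
O contributes 3 × 15.999 = 47.997 g per mole.
47.997/84.313 = 0.5693 → 56.93%.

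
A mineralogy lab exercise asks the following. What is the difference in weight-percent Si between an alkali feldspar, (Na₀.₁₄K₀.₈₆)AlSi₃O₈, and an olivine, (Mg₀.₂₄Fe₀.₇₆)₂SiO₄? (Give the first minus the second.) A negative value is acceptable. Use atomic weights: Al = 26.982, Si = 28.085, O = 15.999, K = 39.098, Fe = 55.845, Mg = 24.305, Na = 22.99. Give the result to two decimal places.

First mineral: 84.255 g Si in 276.072 g formula = 30.52 wt% Si.
Second mineral: 28.085 g Si in 188.632 g formula = 14.89 wt% Si.
30.52% − 14.89% gives a difference of 15.63 percentage points.

15.63 percentage points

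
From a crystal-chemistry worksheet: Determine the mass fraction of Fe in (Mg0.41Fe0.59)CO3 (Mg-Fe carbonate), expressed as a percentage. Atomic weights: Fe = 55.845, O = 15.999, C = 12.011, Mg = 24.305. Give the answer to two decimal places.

32.01 mass %

Molar mass of (Mg0.41Fe0.59)CO3: 0.41·24.305 + 0.59·55.845 + 1·12.011 + 3·15.999 = 102.922 g/mol.
Mass of Fe per formula unit: 0.59 × 55.845 = 32.949 g.
Weight fraction Fe = 32.949 / 102.922 = 0.3201.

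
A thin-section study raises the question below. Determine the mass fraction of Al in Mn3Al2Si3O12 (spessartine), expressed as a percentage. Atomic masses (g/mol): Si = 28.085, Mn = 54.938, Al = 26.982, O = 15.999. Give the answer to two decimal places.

10.90 weight percent

Molar mass of Mn3Al2Si3O12: 3*54.938 + 2*26.982 + 3*28.085 + 12*15.999 = 495.021 g/mol.
Mass of Al per formula unit: 2 × 26.982 = 53.964 g.
Weight fraction Al = 53.964 / 495.021 = 0.1090.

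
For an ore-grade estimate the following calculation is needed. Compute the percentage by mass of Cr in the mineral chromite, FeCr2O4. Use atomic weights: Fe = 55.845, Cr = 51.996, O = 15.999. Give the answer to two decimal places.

46.46 mass %

Formula mass = 1*55.845 + 2*51.996 + 4*15.999 = 223.833 g/mol, of which 103.992 g is Cr.
So Cr makes up 103.992/223.833 = 0.4646 of the mass, i.e. 46.46%.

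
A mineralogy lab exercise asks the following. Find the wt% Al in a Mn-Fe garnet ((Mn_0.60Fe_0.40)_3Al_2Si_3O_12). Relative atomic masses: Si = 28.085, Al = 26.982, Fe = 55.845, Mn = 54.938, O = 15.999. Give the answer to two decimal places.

M((Mn_0.60Fe_0.40)_3Al_2Si_3O_12) = 496.109 g/mol.
Al contributes 2 × 26.982 = 53.964 g per mole.
53.964/496.109 = 0.1088 → 10.88%.

10.88 weight percent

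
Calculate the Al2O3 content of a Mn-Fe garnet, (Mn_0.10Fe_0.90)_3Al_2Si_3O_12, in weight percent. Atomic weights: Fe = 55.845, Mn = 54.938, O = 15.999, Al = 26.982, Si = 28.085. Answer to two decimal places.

Molar mass of (Mn_0.10Fe_0.90)_3Al_2Si_3O_12 = 0.30*54.938 + 2.70*55.845 + 2*26.982 + 3*28.085 + 12*15.999 = 497.470 g/mol.
Each formula unit contains 2 Al, equivalent to 2/2 = 1.0000 mol Al2O3.
M(Al2O3) = 2×26.982 + 3×15.999 = 101.961 g/mol.
Mass of Al2O3 per formula unit = 1.0000 × 101.961 = 101.961 g.
Al2O3 wt% = 101.961 / 497.470 × 100 = 20.50%.

20.50 wt%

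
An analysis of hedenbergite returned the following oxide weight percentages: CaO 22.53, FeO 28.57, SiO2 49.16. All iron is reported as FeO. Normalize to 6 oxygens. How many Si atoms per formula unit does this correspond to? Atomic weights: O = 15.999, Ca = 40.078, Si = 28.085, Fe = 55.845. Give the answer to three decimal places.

2.015 Si apfu

CaO: 22.53/56.077 = 0.40177 mol → 0.40177 mol Ca, 0.40177 mol O.
FeO: 28.57/71.844 = 0.39767 mol → 0.39767 mol Fe, 0.39767 mol O.
SiO2: 49.16/60.083 = 0.81820 mol → 0.81820 mol Si, 1.63640 mol O.
Total oxygen = 2.43584 mol. Normalization factor = 6/2.43584 = 2.46322.
Si per 6 O = 0.81820 × 2.46322 = 2.015.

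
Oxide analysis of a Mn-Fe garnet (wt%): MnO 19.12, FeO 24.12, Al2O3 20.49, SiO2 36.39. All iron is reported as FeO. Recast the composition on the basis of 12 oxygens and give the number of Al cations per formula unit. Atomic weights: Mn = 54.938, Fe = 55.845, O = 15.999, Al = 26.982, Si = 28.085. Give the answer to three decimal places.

1.993 Al apfu

MnO (M=70.937): mol = 0.26953; Mn = 0.26953, O = 0.26953.
FeO (M=71.844): mol = 0.33573; Fe = 0.33573, O = 0.33573.
Al2O3 (M=101.961): mol = 0.20096; Al = 0.40192, O = 0.60288.
SiO2 (M=60.083): mol = 0.60566; Si = 0.60566, O = 1.21132.
ΣO = 2.41946; factor = 12/ΣO = 4.95978.
Al apfu = 0.40192 × 4.95978 = 1.993.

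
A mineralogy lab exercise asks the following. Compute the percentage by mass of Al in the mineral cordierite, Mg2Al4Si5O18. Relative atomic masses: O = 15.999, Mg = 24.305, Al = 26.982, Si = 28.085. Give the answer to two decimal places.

18.45 mass %

M(Mg2Al4Si5O18) = 584.945 g/mol.
Al contributes 4 × 26.982 = 107.928 g per mole.
107.928/584.945 = 0.1845 → 18.45%.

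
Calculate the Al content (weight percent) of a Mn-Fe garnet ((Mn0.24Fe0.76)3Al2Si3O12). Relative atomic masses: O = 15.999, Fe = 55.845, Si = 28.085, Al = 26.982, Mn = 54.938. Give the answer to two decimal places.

10.86 weight percent

Molar mass of (Mn0.24Fe0.76)3Al2Si3O12: 0.72×54.938 + 2.28×55.845 + 2×26.982 + 3×28.085 + 12×15.999 = 497.089 g/mol.
Mass of Al per formula unit: 2 × 26.982 = 53.964 g.
Weight fraction Al = 53.964 / 497.089 = 0.1086.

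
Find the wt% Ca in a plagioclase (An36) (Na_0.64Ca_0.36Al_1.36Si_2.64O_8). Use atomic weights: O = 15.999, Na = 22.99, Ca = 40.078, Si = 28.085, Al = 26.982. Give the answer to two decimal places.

M(Na_0.64Ca_0.36Al_1.36Si_2.64O_8) = 267.974 g/mol.
Ca contributes 0.36 × 40.078 = 14.428 g per mole.
14.428/267.974 = 0.0538 → 5.38%.

5.38 wt%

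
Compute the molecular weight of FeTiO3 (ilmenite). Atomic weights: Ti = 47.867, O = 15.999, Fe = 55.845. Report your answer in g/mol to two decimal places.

151.71 g/mol

M = 1·55.845 + 1·47.867 + 3·15.999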